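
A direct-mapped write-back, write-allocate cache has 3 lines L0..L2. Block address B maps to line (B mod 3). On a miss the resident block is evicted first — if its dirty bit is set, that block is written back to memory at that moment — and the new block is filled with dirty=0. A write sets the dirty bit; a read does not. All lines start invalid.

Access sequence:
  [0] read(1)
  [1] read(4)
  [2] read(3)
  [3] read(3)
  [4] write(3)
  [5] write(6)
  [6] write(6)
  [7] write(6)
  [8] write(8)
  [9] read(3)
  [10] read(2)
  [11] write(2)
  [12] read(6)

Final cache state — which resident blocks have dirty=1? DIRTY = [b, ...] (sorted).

DIRTY = [2]

0: R B1 → L1 miss [-]
1: R B4 → L1 miss [-]
2: R B3 → L0 miss [-]
3: R B3 → L0 hit [-]
4: W B3 → L0 hit [D]
5: W B6 → L0 miss wb→B3 [D]
6: W B6 → L0 hit [D]
7: W B6 → L0 hit [D]
8: W B8 → L2 miss [D]
9: R B3 → L0 miss wb→B6 [-]
10: R B2 → L2 miss wb→B8 [-]
11: W B2 → L2 hit [D]
12: R B6 → L0 miss [-]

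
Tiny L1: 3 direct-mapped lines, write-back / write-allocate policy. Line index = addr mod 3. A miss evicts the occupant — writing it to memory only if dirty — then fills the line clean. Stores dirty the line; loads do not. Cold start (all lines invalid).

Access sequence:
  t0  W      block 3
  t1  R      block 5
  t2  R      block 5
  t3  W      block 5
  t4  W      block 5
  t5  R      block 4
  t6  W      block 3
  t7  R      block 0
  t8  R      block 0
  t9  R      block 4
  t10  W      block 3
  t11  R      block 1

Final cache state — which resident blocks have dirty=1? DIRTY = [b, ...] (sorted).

DIRTY = [3, 5]

0: W B3 -> L0 miss  d=D]
1: R B5 -> L2 miss  d=-]
2: R B5 -> L2 hit  d=-]
3: W B5 -> L2 hit  d=D]
4: W B5 -> L2 hit  d=D]
5: R B4 -> L1 miss  d=-]
6: W B3 -> L0 hit  d=D]
7: R B0 -> L0 miss wb->B3  d=-]
8: R B0 -> L0 hit  d=-]
9: R B4 -> L1 hit  d=-]
10: W B3 -> L0 miss  d=D]
11: R B1 -> L1 miss  d=-]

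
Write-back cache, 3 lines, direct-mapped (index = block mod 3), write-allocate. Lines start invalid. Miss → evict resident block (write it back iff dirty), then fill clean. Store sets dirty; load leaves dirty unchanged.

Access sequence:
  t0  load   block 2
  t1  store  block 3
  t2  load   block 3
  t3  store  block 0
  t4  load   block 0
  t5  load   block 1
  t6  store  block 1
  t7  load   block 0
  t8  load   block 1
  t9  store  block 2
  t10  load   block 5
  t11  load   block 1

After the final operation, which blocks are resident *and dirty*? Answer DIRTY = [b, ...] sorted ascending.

0: R B2 → L2 miss [-]
1: W B3 → L0 miss [D]
2: R B3 → L0 hit [D]
3: W B0 → L0 miss wb→B3 [D]
4: R B0 → L0 hit [D]
5: R B1 → L1 miss [-]
6: W B1 → L1 hit [D]
7: R B0 → L0 hit [D]
8: R B1 → L1 hit [D]
9: W B2 → L2 hit [D]
10: R B5 → L2 miss wb→B2 [-]
11: R B1 → L1 hit [D]

DIRTY = [0, 1]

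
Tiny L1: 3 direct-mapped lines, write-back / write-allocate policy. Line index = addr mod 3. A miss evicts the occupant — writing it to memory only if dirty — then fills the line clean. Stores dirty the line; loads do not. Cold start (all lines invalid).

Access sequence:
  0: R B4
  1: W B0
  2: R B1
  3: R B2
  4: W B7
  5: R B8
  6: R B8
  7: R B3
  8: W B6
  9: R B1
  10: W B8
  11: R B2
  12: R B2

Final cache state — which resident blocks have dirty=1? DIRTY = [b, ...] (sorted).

DIRTY = [6]

0: R B4 -> L1 miss  d=-]
1: W B0 -> L0 miss  d=D]
2: R B1 -> L1 miss  d=-]
3: R B2 -> L2 miss  d=-]
4: W B7 -> L1 miss  d=D]
5: R B8 -> L2 miss  d=-]
6: R B8 -> L2 hit  d=-]
7: R B3 -> L0 miss wb->B0  d=-]
8: W B6 -> L0 miss  d=D]
9: R B1 -> L1 miss wb->B7  d=-]
10: W B8 -> L2 hit  d=D]
11: R B2 -> L2 miss wb->B8  d=-]
12: R B2 -> L2 hit  d=-]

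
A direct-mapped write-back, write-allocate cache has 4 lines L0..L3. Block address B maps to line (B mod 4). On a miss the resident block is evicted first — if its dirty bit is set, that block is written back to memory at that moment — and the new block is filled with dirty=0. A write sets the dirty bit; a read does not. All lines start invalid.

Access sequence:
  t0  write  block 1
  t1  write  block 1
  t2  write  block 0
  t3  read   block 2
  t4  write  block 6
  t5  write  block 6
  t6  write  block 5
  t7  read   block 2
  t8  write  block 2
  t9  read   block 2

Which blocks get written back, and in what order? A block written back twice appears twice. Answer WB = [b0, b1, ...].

WB = [1, 6]

0: W B1 -> L1 miss  d=D]
1: W B1 -> L1 hit  d=D]
2: W B0 -> L0 miss  d=D]
3: R B2 -> L2 miss  d=-]
4: W B6 -> L2 miss  d=D]
5: W B6 -> L2 hit  d=D]
6: W B5 -> L1 miss wb->B1  d=D]
7: R B2 -> L2 miss wb->B6  d=-]
8: W B2 -> L2 hit  d=D]
9: R B2 -> L2 hit  d=D]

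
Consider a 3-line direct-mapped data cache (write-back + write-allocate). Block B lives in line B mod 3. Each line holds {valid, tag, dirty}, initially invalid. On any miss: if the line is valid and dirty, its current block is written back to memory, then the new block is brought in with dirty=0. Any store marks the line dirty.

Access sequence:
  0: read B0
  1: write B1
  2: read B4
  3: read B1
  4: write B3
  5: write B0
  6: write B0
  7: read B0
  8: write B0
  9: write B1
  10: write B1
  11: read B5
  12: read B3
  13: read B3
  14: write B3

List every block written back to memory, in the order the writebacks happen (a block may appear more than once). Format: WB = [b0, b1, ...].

0: R B0 -> L0 miss  d=-]
1: W B1 -> L1 miss  d=D]
2: R B4 -> L1 miss wb->B1  d=-]
3: R B1 -> L1 miss  d=-]
4: W B3 -> L0 miss  d=D]
5: W B0 -> L0 miss wb->B3  d=D]
6: W B0 -> L0 hit  d=D]
7: R B0 -> L0 hit  d=D]
8: W B0 -> L0 hit  d=D]
9: W B1 -> L1 hit  d=D]
10: W B1 -> L1 hit  d=D]
11: R B5 -> L2 miss  d=-]
12: R B3 -> L0 miss wb->B0  d=-]
13: R B3 -> L0 hit  d=-]
14: W B3 -> L0 hit  d=D]

WB = [1, 3, 0]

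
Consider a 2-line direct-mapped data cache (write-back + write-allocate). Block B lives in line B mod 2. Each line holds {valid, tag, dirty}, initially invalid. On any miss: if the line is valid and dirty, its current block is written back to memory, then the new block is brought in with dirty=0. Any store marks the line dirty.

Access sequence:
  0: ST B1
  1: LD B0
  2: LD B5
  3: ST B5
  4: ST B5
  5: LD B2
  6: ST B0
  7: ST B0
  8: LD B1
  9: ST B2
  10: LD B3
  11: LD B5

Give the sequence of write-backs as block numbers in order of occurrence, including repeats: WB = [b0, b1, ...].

WB = [1, 5, 0]

0: W B1 → L1 miss [D]
1: R B0 → L0 miss [-]
2: R B5 → L1 miss wb→B1 [-]
3: W B5 → L1 hit [D]
4: W B5 → L1 hit [D]
5: R B2 → L0 miss [-]
6: W B0 → L0 miss [D]
7: W B0 → L0 hit [D]
8: R B1 → L1 miss wb→B5 [-]
9: W B2 → L0 miss wb→B0 [D]
10: R B3 → L1 miss [-]
11: R B5 → L1 miss [-]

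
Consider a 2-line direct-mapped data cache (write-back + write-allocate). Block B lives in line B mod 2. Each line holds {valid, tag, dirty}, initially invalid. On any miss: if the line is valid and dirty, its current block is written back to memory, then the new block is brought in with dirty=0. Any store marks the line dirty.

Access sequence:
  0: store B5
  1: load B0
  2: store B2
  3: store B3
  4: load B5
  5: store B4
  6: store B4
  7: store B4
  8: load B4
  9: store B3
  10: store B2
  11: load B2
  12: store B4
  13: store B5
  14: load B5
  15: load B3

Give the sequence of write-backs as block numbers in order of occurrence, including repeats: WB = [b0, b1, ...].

0: W B5 -> L1 miss  d=D]
1: R B0 -> L0 miss  d=-]
2: W B2 -> L0 miss  d=D]
3: W B3 -> L1 miss wb->B5  d=D]
4: R B5 -> L1 miss wb->B3  d=-]
5: W B4 -> L0 miss wb->B2  d=D]
6: W B4 -> L0 hit  d=D]
7: W B4 -> L0 hit  d=D]
8: R B4 -> L0 hit  d=D]
9: W B3 -> L1 miss  d=D]
10: W B2 -> L0 miss wb->B4  d=D]
11: R B2 -> L0 hit  d=D]
12: W B4 -> L0 miss wb->B2  d=D]
13: W B5 -> L1 miss wb->B3  d=D]
14: R B5 -> L1 hit  d=D]
15: R B3 -> L1 miss wb->B5  d=-]

WB = [5, 3, 2, 4, 2, 3, 5]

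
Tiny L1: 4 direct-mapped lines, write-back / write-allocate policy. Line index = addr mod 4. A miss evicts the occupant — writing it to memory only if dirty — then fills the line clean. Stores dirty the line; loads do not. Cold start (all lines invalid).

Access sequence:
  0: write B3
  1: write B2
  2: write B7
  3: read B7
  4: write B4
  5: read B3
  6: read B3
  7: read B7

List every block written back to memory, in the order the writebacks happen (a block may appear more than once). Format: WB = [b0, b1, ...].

WB = [3, 7]

0: W B3 → L3 miss [D]
1: W B2 → L2 miss [D]
2: W B7 → L3 miss wb→B3 [D]
3: R B7 → L3 hit [D]
4: W B4 → L0 miss [D]
5: R B3 → L3 miss wb→B7 [-]
6: R B3 → L3 hit [-]
7: R B7 → L3 miss [-]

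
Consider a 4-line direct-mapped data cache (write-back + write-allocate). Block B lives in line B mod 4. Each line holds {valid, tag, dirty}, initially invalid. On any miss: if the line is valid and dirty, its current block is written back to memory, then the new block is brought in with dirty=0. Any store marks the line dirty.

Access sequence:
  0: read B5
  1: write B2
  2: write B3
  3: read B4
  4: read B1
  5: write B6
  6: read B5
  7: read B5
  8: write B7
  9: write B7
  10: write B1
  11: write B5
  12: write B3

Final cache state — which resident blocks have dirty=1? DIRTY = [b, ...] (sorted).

0: R B5 → L1 miss [-]
1: W B2 → L2 miss [D]
2: W B3 → L3 miss [D]
3: R B4 → L0 miss [-]
4: R B1 → L1 miss [-]
5: W B6 → L2 miss wb→B2 [D]
6: R B5 → L1 miss [-]
7: R B5 → L1 hit [-]
8: W B7 → L3 miss wb→B3 [D]
9: W B7 → L3 hit [D]
10: W B1 → L1 miss [D]
11: W B5 → L1 miss wb→B1 [D]
12: W B3 → L3 miss wb→B7 [D]

DIRTY = [3, 5, 6]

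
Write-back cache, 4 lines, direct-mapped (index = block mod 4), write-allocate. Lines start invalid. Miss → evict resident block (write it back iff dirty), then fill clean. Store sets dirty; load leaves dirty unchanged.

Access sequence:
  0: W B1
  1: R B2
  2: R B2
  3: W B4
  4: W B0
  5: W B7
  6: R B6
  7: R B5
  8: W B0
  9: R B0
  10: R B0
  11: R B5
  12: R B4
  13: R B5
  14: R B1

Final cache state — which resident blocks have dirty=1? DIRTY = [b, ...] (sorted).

DIRTY = [7]

0: W B1 -> L1 miss  d=D]
1: R B2 -> L2 miss  d=-]
2: R B2 -> L2 hit  d=-]
3: W B4 -> L0 miss  d=D]
4: W B0 -> L0 miss wb->B4  d=D]
5: W B7 -> L3 miss  d=D]
6: R B6 -> L2 miss  d=-]
7: R B5 -> L1 miss wb->B1  d=-]
8: W B0 -> L0 hit  d=D]
9: R B0 -> L0 hit  d=D]
10: R B0 -> L0 hit  d=D]
11: R B5 -> L1 hit  d=-]
12: R B4 -> L0 miss wb->B0  d=-]
13: R B5 -> L1 hit  d=-]
14: R B1 -> L1 miss  d=-]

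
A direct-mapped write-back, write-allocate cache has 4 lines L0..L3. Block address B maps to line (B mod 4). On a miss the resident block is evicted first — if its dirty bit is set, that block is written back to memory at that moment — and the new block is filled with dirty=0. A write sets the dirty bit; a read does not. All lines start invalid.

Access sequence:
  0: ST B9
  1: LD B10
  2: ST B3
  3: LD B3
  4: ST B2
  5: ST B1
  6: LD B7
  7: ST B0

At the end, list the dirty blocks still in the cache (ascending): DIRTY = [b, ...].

DIRTY = [0, 1, 2]

  0 | W B9 → L1 miss [D]
  1 | R B10 → L2 miss [-]
  2 | W B3 → L3 miss [D]
  3 | R B3 → L3 hit [D]
  4 | W B2 → L2 miss [D]
  5 | W B1 → L1 miss wb→B9 [D]
  6 | R B7 → L3 miss wb→B3 [-]
  7 | W B0 → L0 miss [D]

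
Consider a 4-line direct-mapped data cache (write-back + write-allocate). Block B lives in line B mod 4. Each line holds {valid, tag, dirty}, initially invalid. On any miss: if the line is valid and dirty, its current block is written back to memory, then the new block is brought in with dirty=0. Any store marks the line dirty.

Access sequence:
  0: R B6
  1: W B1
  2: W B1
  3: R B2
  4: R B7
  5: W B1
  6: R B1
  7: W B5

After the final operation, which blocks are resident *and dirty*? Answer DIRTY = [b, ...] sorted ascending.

DIRTY = [5]

  0 | R B6 → L2 miss [-]
  1 | W B1 → L1 miss [D]
  2 | W B1 → L1 hit [D]
  3 | R B2 → L2 miss [-]
  4 | R B7 → L3 miss [-]
  5 | W B1 → L1 hit [D]
  6 | R B1 → L1 hit [D]
  7 | W B5 → L1 miss wb→B1 [D]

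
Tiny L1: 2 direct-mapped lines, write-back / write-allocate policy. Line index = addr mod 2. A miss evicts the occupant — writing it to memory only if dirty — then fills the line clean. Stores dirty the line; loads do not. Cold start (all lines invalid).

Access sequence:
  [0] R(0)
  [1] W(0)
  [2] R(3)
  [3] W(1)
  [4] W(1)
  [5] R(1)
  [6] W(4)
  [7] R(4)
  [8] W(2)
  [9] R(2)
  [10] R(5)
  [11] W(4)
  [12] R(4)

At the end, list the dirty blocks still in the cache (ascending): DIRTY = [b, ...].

DIRTY = [4]

0: R B0 -> L0 miss  d=-]
1: W B0 -> L0 hit  d=D]
2: R B3 -> L1 miss  d=-]
3: W B1 -> L1 miss  d=D]
4: W B1 -> L1 hit  d=D]
5: R B1 -> L1 hit  d=D]
6: W B4 -> L0 miss wb->B0  d=D]
7: R B4 -> L0 hit  d=D]
8: W B2 -> L0 miss wb->B4  d=D]
9: R B2 -> L0 hit  d=D]
10: R B5 -> L1 miss wb->B1  d=-]
11: W B4 -> L0 miss wb->B2  d=D]
12: R B4 -> L0 hit  d=D]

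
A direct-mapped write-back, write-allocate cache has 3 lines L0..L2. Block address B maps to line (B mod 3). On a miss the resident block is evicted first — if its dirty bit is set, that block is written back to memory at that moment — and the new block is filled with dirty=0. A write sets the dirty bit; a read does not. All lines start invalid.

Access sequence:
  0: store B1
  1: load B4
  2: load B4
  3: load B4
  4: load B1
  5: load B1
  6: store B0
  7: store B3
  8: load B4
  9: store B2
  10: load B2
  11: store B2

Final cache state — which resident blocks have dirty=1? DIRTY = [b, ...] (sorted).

0: W B1 -> L1 miss  d=D]
1: R B4 -> L1 miss wb->B1  d=-]
2: R B4 -> L1 hit  d=-]
3: R B4 -> L1 hit  d=-]
4: R B1 -> L1 miss  d=-]
5: R B1 -> L1 hit  d=-]
6: W B0 -> L0 miss  d=D]
7: W B3 -> L0 miss wb->B0  d=D]
8: R B4 -> L1 miss  d=-]
9: W B2 -> L2 miss  d=D]
10: R B2 -> L2 hit  d=D]
11: W B2 -> L2 hit  d=D]

DIRTY = [2, 3]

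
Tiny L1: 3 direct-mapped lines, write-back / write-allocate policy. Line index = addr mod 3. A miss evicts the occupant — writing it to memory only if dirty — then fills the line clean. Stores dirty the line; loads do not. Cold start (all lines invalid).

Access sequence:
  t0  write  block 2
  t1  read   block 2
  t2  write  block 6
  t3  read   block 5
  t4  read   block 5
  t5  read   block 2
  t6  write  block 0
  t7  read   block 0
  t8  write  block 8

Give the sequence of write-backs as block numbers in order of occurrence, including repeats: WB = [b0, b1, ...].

WB = [2, 6]

0: W B2 -> L2 miss  d=D]
1: R B2 -> L2 hit  d=D]
2: W B6 -> L0 miss  d=D]
3: R B5 -> L2 miss wb->B2  d=-]
4: R B5 -> L2 hit  d=-]
5: R B2 -> L2 miss  d=-]
6: W B0 -> L0 miss wb->B6  d=D]
7: R B0 -> L0 hit  d=D]
8: W B8 -> L2 miss  d=D]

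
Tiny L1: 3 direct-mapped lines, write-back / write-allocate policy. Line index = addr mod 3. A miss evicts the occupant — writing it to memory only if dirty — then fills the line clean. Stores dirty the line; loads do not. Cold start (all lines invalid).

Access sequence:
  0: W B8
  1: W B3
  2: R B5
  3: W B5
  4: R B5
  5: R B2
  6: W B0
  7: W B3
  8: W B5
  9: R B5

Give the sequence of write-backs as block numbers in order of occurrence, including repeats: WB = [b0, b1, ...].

WB = [8, 5, 3, 0]

0: W B8 -> L2 miss  d=D]
1: W B3 -> L0 miss  d=D]
2: R B5 -> L2 miss wb->B8  d=-]
3: W B5 -> L2 hit  d=D]
4: R B5 -> L2 hit  d=D]
5: R B2 -> L2 miss wb->B5  d=-]
6: W B0 -> L0 miss wb->B3  d=D]
7: W B3 -> L0 miss wb->B0  d=D]
8: W B5 -> L2 miss  d=D]
9: R B5 -> L2 hit  d=D]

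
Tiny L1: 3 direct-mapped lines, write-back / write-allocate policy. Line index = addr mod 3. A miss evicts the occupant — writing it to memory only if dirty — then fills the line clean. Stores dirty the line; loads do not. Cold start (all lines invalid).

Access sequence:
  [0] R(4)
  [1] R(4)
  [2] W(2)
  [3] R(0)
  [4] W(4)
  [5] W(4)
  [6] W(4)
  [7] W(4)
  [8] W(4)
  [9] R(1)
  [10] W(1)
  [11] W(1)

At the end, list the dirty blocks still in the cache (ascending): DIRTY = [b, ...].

DIRTY = [1, 2]

0: R B4 -> L1 miss  d=-]
1: R B4 -> L1 hit  d=-]
2: W B2 -> L2 miss  d=D]
3: R B0 -> L0 miss  d=-]
4: W B4 -> L1 hit  d=D]
5: W B4 -> L1 hit  d=D]
6: W B4 -> L1 hit  d=D]
7: W B4 -> L1 hit  d=D]
8: W B4 -> L1 hit  d=D]
9: R B1 -> L1 miss wb->B4  d=-]
10: W B1 -> L1 hit  d=D]
11: W B1 -> L1 hit  d=D]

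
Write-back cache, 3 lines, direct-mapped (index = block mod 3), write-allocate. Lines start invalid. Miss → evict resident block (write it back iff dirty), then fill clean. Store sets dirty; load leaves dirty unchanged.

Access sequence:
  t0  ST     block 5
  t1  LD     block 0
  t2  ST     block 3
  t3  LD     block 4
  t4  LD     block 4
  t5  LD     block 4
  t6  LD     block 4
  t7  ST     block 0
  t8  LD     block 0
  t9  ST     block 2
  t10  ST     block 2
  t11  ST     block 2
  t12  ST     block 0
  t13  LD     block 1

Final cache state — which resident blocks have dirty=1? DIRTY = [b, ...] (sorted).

0: W B5 -> L2 miss  d=D]
1: R B0 -> L0 miss  d=-]
2: W B3 -> L0 miss  d=D]
3: R B4 -> L1 miss  d=-]
4: R B4 -> L1 hit  d=-]
5: R B4 -> L1 hit  d=-]
6: R B4 -> L1 hit  d=-]
7: W B0 -> L0 miss wb->B3  d=D]
8: R B0 -> L0 hit  d=D]
9: W B2 -> L2 miss wb->B5  d=D]
10: W B2 -> L2 hit  d=D]
11: W B2 -> L2 hit  d=D]
12: W B0 -> L0 hit  d=D]
13: R B1 -> L1 miss  d=-]

DIRTY = [0, 2]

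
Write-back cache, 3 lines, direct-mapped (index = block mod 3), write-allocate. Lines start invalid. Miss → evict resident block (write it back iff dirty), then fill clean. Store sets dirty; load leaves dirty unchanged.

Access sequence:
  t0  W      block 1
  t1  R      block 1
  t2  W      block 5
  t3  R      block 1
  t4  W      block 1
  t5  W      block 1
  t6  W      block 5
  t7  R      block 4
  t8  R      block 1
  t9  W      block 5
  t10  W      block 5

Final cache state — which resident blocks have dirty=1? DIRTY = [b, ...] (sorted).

0: W B1 → L1 miss [D]
1: R B1 → L1 hit [D]
2: W B5 → L2 miss [D]
3: R B1 → L1 hit [D]
4: W B1 → L1 hit [D]
5: W B1 → L1 hit [D]
6: W B5 → L2 hit [D]
7: R B4 → L1 miss wb→B1 [-]
8: R B1 → L1 miss [-]
9: W B5 → L2 hit [D]
10: W B5 → L2 hit [D]

DIRTY = [5]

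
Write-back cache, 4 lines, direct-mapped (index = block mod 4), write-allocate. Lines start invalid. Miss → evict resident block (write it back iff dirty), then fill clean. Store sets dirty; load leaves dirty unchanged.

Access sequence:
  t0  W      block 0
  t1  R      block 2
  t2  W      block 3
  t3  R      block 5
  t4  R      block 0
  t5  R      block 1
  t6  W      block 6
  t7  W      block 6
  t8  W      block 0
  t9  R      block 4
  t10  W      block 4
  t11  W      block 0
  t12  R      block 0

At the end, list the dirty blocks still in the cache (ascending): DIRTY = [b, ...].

0: W B0 → L0 miss [D]
1: R B2 → L2 miss [-]
2: W B3 → L3 miss [D]
3: R B5 → L1 miss [-]
4: R B0 → L0 hit [D]
5: R B1 → L1 miss [-]
6: W B6 → L2 miss [D]
7: W B6 → L2 hit [D]
8: W B0 → L0 hit [D]
9: R B4 → L0 miss wb→B0 [-]
10: W B4 → L0 hit [D]
11: W B0 → L0 miss wb→B4 [D]
12: R B0 → L0 hit [D]

DIRTY = [0, 3, 6]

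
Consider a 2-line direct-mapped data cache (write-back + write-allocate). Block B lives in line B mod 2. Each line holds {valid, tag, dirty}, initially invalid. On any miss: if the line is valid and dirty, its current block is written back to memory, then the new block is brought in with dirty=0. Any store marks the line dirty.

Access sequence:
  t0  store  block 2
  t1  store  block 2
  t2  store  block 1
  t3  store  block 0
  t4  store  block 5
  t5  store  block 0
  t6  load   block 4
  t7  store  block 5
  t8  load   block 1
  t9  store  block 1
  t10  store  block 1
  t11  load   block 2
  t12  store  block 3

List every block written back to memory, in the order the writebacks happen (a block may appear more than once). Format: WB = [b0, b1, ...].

  0 | W B2 → L0 miss [D]
  1 | W B2 → L0 hit [D]
  2 | W B1 → L1 miss [D]
  3 | W B0 → L0 miss wb→B2 [D]
  4 | W B5 → L1 miss wb→B1 [D]
  5 | W B0 → L0 hit [D]
  6 | R B4 → L0 miss wb→B0 [-]
  7 | W B5 → L1 hit [D]
  8 | R B1 → L1 miss wb→B5 [-]
  9 | W B1 → L1 hit [D]
  10 | W B1 → L1 hit [D]
  11 | R B2 → L0 miss [-]
  12 | W B3 → L1 miss wb→B1 [D]

WB = [2, 1, 0, 5, 1]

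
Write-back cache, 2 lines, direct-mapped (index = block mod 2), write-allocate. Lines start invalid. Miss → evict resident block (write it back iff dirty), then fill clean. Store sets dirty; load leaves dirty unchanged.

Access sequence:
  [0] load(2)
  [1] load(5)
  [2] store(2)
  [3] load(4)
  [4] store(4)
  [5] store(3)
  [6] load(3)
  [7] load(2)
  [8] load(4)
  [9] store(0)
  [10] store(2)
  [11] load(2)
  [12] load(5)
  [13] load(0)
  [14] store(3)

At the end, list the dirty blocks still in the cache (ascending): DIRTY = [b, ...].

DIRTY = [3]

0: R B2 -> L0 miss  d=-]
1: R B5 -> L1 miss  d=-]
2: W B2 -> L0 hit  d=D]
3: R B4 -> L0 miss wb->B2  d=-]
4: W B4 -> L0 hit  d=D]
5: W B3 -> L1 miss  d=D]
6: R B3 -> L1 hit  d=D]
7: R B2 -> L0 miss wb->B4  d=-]
8: R B4 -> L0 miss  d=-]
9: W B0 -> L0 miss  d=D]
10: W B2 -> L0 miss wb->B0  d=D]
11: R B2 -> L0 hit  d=D]
12: R B5 -> L1 miss wb->B3  d=-]
13: R B0 -> L0 miss wb->B2  d=-]
14: W B3 -> L1 miss  d=D]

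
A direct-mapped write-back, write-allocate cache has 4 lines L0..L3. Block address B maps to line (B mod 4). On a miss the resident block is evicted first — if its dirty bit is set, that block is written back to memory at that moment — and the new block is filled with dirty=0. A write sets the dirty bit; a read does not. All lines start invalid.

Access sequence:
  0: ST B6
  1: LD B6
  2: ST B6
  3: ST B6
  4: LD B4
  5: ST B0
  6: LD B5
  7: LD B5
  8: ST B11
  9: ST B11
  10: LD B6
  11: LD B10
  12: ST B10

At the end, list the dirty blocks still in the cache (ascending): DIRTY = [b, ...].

  0 | W B6 → L2 miss [D]
  1 | R B6 → L2 hit [D]
  2 | W B6 → L2 hit [D]
  3 | W B6 → L2 hit [D]
  4 | R B4 → L0 miss [-]
  5 | W B0 → L0 miss [D]
  6 | R B5 → L1 miss [-]
  7 | R B5 → L1 hit [-]
  8 | W B11 → L3 miss [D]
  9 | W B11 → L3 hit [D]
  10 | R B6 → L2 hit [D]
  11 | R B10 → L2 miss wb→B6 [-]
  12 | W B10 → L2 hit [D]

DIRTY = [0, 10, 11]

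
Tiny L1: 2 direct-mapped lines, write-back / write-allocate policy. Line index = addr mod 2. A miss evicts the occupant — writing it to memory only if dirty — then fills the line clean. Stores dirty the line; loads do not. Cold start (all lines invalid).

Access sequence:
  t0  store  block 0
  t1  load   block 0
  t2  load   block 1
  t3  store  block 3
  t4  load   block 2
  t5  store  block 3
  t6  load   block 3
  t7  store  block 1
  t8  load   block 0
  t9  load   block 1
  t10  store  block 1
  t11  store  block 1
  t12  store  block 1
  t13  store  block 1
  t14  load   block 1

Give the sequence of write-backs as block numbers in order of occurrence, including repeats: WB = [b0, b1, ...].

WB = [0, 3]

  0 | W B0 → L0 miss [D]
  1 | R B0 → L0 hit [D]
  2 | R B1 → L1 miss [-]
  3 | W B3 → L1 miss [D]
  4 | R B2 → L0 miss wb→B0 [-]
  5 | W B3 → L1 hit [D]
  6 | R B3 → L1 hit [D]
  7 | W B1 → L1 miss wb→B3 [D]
  8 | R B0 → L0 miss [-]
  9 | R B1 → L1 hit [D]
  10 | W B1 → L1 hit [D]
  11 | W B1 → L1 hit [D]
  12 | W B1 → L1 hit [D]
  13 | W B1 → L1 hit [D]
  14 | R B1 → L1 hit [D]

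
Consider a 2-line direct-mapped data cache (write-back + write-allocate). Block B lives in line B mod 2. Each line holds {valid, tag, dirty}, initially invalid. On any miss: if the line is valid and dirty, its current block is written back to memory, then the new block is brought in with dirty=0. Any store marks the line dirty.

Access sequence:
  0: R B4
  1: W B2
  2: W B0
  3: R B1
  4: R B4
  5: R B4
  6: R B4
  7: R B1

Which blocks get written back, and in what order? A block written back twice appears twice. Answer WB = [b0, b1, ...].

WB = [2, 0]

0: R B4 → L0 miss [-]
1: W B2 → L0 miss [D]
2: W B0 → L0 miss wb→B2 [D]
3: R B1 → L1 miss [-]
4: R B4 → L0 miss wb→B0 [-]
5: R B4 → L0 hit [-]
6: R B4 → L0 hit [-]
7: R B1 → L1 hit [-]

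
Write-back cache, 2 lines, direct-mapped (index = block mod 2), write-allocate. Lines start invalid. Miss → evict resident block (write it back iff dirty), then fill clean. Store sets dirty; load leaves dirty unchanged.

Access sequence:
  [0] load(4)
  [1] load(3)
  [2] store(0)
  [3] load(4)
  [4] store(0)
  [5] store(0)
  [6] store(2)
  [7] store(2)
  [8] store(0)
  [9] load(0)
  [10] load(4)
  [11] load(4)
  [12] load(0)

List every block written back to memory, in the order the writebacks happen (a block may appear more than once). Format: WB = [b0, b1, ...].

WB = [0, 0, 2, 0]

0: R B4 → L0 miss [-]
1: R B3 → L1 miss [-]
2: W B0 → L0 miss [D]
3: R B4 → L0 miss wb→B0 [-]
4: W B0 → L0 miss [D]
5: W B0 → L0 hit [D]
6: W B2 → L0 miss wb→B0 [D]
7: W B2 → L0 hit [D]
8: W B0 → L0 miss wb→B2 [D]
9: R B0 → L0 hit [D]
10: R B4 → L0 miss wb→B0 [-]
11: R B4 → L0 hit [-]
12: R B0 → L0 miss [-]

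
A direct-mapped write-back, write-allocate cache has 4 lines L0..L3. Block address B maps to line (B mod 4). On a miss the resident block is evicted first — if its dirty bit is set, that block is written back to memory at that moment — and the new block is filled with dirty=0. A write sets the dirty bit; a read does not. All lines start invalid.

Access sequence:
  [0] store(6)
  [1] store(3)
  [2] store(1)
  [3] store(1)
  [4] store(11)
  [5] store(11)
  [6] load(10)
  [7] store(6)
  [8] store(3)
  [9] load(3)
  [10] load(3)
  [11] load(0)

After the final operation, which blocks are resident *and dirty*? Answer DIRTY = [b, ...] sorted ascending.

DIRTY = [1, 3, 6]

  0 | W B6 → L2 miss [D]
  1 | W B3 → L3 miss [D]
  2 | W B1 → L1 miss [D]
  3 | W B1 → L1 hit [D]
  4 | W B11 → L3 miss wb→B3 [D]
  5 | W B11 → L3 hit [D]
  6 | R B10 → L2 miss wb→B6 [-]
  7 | W B6 → L2 miss [D]
  8 | W B3 → L3 miss wb→B11 [D]
  9 | R B3 → L3 hit [D]
  10 | R B3 → L3 hit [D]
  11 | R B0 → L0 miss [-]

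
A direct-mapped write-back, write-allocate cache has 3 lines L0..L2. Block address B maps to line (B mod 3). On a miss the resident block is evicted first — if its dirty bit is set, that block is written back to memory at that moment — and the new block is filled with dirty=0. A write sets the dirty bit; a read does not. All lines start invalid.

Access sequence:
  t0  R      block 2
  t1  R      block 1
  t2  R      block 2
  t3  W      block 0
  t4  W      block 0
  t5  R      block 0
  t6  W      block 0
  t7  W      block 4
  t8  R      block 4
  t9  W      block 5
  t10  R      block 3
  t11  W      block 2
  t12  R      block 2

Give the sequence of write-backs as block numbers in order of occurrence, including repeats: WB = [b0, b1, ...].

0: R B2 → L2 miss [-]
1: R B1 → L1 miss [-]
2: R B2 → L2 hit [-]
3: W B0 → L0 miss [D]
4: W B0 → L0 hit [D]
5: R B0 → L0 hit [D]
6: W B0 → L0 hit [D]
7: W B4 → L1 miss [D]
8: R B4 → L1 hit [D]
9: W B5 → L2 miss [D]
10: R B3 → L0 miss wb→B0 [-]
11: W B2 → L2 miss wb→B5 [D]
12: R B2 → L2 hit [D]

WB = [0, 5]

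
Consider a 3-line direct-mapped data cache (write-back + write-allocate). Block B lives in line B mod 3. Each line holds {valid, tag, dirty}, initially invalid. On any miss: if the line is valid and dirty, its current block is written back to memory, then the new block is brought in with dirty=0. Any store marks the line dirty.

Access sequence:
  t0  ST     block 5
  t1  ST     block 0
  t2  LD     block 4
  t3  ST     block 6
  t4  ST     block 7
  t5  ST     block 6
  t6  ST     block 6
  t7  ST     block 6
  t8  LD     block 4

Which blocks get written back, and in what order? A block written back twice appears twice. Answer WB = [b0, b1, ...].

  0 | W B5 → L2 miss [D]
  1 | W B0 → L0 miss [D]
  2 | R B4 → L1 miss [-]
  3 | W B6 → L0 miss wb→B0 [D]
  4 | W B7 → L1 miss [D]
  5 | W B6 → L0 hit [D]
  6 | W B6 → L0 hit [D]
  7 | W B6 → L0 hit [D]
  8 | R B4 → L1 miss wb→B7 [-]

WB = [0, 7]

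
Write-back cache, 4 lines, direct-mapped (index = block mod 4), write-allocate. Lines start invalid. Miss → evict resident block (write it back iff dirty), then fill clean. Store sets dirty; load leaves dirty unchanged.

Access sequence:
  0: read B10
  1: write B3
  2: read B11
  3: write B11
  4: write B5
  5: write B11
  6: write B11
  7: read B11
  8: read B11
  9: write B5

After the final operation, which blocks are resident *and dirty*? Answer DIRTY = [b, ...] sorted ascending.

0: R B10 -> L2 miss  d=-]
1: W B3 -> L3 miss  d=D]
2: R B11 -> L3 miss wb->B3  d=-]
3: W B11 -> L3 hit  d=D]
4: W B5 -> L1 miss  d=D]
5: W B11 -> L3 hit  d=D]
6: W B11 -> L3 hit  d=D]
7: R B11 -> L3 hit  d=D]
8: R B11 -> L3 hit  d=D]
9: W B5 -> L1 hit  d=D]

DIRTY = [5, 11]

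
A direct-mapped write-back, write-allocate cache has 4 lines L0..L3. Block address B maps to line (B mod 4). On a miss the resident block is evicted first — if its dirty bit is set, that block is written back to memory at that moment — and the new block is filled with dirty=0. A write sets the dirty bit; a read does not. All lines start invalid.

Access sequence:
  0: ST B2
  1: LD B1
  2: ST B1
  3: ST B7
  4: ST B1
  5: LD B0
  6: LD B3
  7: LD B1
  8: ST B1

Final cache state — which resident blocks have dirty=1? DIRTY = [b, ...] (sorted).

DIRTY = [1, 2]

  0 | W B2 → L2 miss [D]
  1 | R B1 → L1 miss [-]
  2 | W B1 → L1 hit [D]
  3 | W B7 → L3 miss [D]
  4 | W B1 → L1 hit [D]
  5 | R B0 → L0 miss [-]
  6 | R B3 → L3 miss wb→B7 [-]
  7 | R B1 → L1 hit [D]
  8 | W B1 → L1 hit [D]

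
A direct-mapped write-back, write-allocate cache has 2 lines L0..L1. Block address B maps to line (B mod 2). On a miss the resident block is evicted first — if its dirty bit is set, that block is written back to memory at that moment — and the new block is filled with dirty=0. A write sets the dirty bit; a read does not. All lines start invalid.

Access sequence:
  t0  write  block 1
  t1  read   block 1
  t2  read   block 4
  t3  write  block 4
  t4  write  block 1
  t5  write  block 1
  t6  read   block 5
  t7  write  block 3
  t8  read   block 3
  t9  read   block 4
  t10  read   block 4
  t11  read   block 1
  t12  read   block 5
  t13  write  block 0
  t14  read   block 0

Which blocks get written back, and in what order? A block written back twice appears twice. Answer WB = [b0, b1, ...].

0: W B1 → L1 miss [D]
1: R B1 → L1 hit [D]
2: R B4 → L0 miss [-]
3: W B4 → L0 hit [D]
4: W B1 → L1 hit [D]
5: W B1 → L1 hit [D]
6: R B5 → L1 miss wb→B1 [-]
7: W B3 → L1 miss [D]
8: R B3 → L1 hit [D]
9: R B4 → L0 hit [D]
10: R B4 → L0 hit [D]
11: R B1 → L1 miss wb→B3 [-]
12: R B5 → L1 miss [-]
13: W B0 → L0 miss wb→B4 [D]
14: R B0 → L0 hit [D]

WB = [1, 3, 4]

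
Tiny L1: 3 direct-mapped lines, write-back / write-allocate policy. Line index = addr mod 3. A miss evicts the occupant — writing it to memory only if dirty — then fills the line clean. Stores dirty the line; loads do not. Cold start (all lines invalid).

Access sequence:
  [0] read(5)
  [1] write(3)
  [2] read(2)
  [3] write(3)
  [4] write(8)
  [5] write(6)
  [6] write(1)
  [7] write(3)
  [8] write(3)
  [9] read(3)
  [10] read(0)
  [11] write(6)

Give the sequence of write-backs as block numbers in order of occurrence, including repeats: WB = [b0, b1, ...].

WB = [3, 6, 3]

  0 | R B5 → L2 miss [-]
  1 | W B3 → L0 miss [D]
  2 | R B2 → L2 miss [-]
  3 | W B3 → L0 hit [D]
  4 | W B8 → L2 miss [D]
  5 | W B6 → L0 miss wb→B3 [D]
  6 | W B1 → L1 miss [D]
  7 | W B3 → L0 miss wb→B6 [D]
  8 | W B3 → L0 hit [D]
  9 | R B3 → L0 hit [D]
  10 | R B0 → L0 miss wb→B3 [-]
  11 | W B6 → L0 miss [D]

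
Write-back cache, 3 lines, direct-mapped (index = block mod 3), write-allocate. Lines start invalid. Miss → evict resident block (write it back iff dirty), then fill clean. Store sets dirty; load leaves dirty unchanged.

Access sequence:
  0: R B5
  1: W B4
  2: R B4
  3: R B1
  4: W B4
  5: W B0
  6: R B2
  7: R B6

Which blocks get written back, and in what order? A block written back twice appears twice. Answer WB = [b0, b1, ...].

WB = [4, 0]

0: R B5 → L2 miss [-]
1: W B4 → L1 miss [D]
2: R B4 → L1 hit [D]
3: R B1 → L1 miss wb→B4 [-]
4: W B4 → L1 miss [D]
5: W B0 → L0 miss [D]
6: R B2 → L2 miss [-]
7: R B6 → L0 miss wb→B0 [-]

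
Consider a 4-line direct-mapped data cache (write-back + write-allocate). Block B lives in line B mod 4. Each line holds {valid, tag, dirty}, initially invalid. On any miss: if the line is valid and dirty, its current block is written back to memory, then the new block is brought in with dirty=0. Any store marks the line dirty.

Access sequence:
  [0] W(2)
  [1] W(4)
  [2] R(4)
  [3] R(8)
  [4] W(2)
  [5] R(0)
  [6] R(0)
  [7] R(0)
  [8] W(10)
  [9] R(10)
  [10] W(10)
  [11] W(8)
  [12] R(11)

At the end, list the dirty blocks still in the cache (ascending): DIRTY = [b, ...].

DIRTY = [8, 10]

  0 | W B2 → L2 miss [D]
  1 | W B4 → L0 miss [D]
  2 | R B4 → L0 hit [D]
  3 | R B8 → L0 miss wb→B4 [-]
  4 | W B2 → L2 hit [D]
  5 | R B0 → L0 miss [-]
  6 | R B0 → L0 hit [-]
  7 | R B0 → L0 hit [-]
  8 | W B10 → L2 miss wb→B2 [D]
  9 | R B10 → L2 hit [D]
  10 | W B10 → L2 hit [D]
  11 | W B8 → L0 miss [D]
  12 | R B11 → L3 miss [-]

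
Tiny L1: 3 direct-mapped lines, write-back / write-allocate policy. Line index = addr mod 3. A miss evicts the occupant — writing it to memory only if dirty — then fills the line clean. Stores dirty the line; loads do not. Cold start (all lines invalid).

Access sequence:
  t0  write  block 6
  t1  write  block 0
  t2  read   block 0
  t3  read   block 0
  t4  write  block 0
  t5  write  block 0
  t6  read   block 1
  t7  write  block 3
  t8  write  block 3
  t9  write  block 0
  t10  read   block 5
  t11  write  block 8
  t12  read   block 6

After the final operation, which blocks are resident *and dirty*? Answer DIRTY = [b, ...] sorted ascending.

0: W B6 -> L0 miss  d=D]
1: W B0 -> L0 miss wb->B6  d=D]
2: R B0 -> L0 hit  d=D]
3: R B0 -> L0 hit  d=D]
4: W B0 -> L0 hit  d=D]
5: W B0 -> L0 hit  d=D]
6: R B1 -> L1 miss  d=-]
7: W B3 -> L0 miss wb->B0  d=D]
8: W B3 -> L0 hit  d=D]
9: W B0 -> L0 miss wb->B3  d=D]
10: R B5 -> L2 miss  d=-]
11: W B8 -> L2 miss  d=D]
12: R B6 -> L0 miss wb->B0  d=-]

DIRTY = [8]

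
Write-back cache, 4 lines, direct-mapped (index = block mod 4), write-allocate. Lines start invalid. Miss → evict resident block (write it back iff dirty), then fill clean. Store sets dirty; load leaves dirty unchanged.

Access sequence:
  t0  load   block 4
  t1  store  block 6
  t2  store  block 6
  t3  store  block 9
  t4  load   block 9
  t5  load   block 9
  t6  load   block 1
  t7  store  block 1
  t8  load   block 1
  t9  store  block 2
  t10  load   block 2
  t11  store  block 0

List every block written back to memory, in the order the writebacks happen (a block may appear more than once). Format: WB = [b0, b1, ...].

  0 | R B4 → L0 miss [-]
  1 | W B6 → L2 miss [D]
  2 | W B6 → L2 hit [D]
  3 | W B9 → L1 miss [D]
  4 | R B9 → L1 hit [D]
  5 | R B9 → L1 hit [D]
  6 | R B1 → L1 miss wb→B9 [-]
  7 | W B1 → L1 hit [D]
  8 | R B1 → L1 hit [D]
  9 | W B2 → L2 miss wb→B6 [D]
  10 | R B2 → L2 hit [D]
  11 | W B0 → L0 miss [D]

WB = [9, 6]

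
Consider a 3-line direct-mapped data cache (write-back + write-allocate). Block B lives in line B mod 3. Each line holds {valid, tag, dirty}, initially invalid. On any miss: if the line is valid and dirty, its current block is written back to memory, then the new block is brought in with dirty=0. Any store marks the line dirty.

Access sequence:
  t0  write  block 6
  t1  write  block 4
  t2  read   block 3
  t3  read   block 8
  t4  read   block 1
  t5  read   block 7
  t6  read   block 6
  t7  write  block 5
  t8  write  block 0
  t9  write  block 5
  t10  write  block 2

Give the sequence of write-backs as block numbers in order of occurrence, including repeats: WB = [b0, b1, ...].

0: W B6 -> L0 miss  d=D]
1: W B4 -> L1 miss  d=D]
2: R B3 -> L0 miss wb->B6  d=-]
3: R B8 -> L2 miss  d=-]
4: R B1 -> L1 miss wb->B4  d=-]
5: R B7 -> L1 miss  d=-]
6: R B6 -> L0 miss  d=-]
7: W B5 -> L2 miss  d=D]
8: W B0 -> L0 miss  d=D]
9: W B5 -> L2 hit  d=D]
10: W B2 -> L2 miss wb->B5  d=D]

WB = [6, 4, 5]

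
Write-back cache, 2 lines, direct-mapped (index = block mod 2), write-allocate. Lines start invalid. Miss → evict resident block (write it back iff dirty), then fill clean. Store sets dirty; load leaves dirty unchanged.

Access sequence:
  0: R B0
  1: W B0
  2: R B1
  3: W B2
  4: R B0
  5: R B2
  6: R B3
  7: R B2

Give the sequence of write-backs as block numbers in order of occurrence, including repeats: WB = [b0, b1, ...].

WB = [0, 2]

  0 | R B0 → L0 miss [-]
  1 | W B0 → L0 hit [D]
  2 | R B1 → L1 miss [-]
  3 | W B2 → L0 miss wb→B0 [D]
  4 | R B0 → L0 miss wb→B2 [-]
  5 | R B2 → L0 miss [-]
  6 | R B3 → L1 miss [-]
  7 | R B2 → L0 hit [-]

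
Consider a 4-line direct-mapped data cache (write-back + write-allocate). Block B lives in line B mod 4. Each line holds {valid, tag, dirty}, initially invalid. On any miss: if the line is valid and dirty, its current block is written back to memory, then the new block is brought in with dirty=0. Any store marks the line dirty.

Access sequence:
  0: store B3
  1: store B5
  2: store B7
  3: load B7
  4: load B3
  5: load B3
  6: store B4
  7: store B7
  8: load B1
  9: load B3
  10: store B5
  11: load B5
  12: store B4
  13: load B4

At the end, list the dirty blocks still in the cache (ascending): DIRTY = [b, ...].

DIRTY = [4, 5]

0: W B3 -> L3 miss  d=D]
1: W B5 -> L1 miss  d=D]
2: W B7 -> L3 miss wb->B3  d=D]
3: R B7 -> L3 hit  d=D]
4: R B3 -> L3 miss wb->B7  d=-]
5: R B3 -> L3 hit  d=-]
6: W B4 -> L0 miss  d=D]
7: W B7 -> L3 miss  d=D]
8: R B1 -> L1 miss wb->B5  d=-]
9: R B3 -> L3 miss wb->B7  d=-]
10: W B5 -> L1 miss  d=D]
11: R B5 -> L1 hit  d=D]
12: W B4 -> L0 hit  d=D]
13: R B4 -> L0 hit  d=D]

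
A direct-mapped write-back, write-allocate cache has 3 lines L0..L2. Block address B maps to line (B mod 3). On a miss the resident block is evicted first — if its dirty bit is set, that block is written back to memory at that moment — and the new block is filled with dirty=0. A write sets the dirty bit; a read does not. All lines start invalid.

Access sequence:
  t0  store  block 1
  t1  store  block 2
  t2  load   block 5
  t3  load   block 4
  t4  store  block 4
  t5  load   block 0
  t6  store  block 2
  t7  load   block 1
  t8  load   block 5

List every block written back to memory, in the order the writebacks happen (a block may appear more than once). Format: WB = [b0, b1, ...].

0: W B1 → L1 miss [D]
1: W B2 → L2 miss [D]
2: R B5 → L2 miss wb→B2 [-]
3: R B4 → L1 miss wb→B1 [-]
4: W B4 → L1 hit [D]
5: R B0 → L0 miss [-]
6: W B2 → L2 miss [D]
7: R B1 → L1 miss wb→B4 [-]
8: R B5 → L2 miss wb→B2 [-]

WB = [2, 1, 4, 2]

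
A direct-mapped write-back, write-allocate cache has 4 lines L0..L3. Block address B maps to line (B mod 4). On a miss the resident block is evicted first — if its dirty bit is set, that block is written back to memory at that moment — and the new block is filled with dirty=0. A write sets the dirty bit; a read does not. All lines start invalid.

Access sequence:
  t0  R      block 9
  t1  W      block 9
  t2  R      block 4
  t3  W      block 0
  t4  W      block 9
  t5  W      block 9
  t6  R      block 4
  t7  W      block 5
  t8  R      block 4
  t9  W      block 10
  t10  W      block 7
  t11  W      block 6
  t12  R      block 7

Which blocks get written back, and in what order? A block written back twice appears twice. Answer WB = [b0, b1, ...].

WB = [0, 9, 10]

  0 | R B9 → L1 miss [-]
  1 | W B9 → L1 hit [D]
  2 | R B4 → L0 miss [-]
  3 | W B0 → L0 miss [D]
  4 | W B9 → L1 hit [D]
  5 | W B9 → L1 hit [D]
  6 | R B4 → L0 miss wb→B0 [-]
  7 | W B5 → L1 miss wb→B9 [D]
  8 | R B4 → L0 hit [-]
  9 | W B10 → L2 miss [D]
  10 | W B7 → L3 miss [D]
  11 | W B6 → L2 miss wb→B10 [D]
  12 | R B7 → L3 hit [D]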